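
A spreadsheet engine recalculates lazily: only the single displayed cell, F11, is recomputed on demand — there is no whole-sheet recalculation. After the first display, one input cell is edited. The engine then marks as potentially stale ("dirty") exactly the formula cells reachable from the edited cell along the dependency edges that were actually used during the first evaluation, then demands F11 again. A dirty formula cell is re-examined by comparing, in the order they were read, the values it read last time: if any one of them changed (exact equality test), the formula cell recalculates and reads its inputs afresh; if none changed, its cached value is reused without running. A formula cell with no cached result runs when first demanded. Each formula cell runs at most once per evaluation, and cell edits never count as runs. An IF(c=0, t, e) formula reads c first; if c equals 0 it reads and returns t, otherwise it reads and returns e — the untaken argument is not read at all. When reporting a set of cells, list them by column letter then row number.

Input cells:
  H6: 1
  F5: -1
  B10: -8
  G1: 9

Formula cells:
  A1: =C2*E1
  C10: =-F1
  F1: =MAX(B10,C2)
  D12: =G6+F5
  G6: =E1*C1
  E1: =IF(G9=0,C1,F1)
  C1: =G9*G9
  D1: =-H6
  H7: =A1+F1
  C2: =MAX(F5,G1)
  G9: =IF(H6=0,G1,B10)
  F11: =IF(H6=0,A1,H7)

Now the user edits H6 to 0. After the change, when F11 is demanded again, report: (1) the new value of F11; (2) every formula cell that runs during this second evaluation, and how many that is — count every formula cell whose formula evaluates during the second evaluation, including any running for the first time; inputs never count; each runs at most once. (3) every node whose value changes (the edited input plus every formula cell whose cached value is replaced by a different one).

New value of F11: 81.
Formula cells that run: E1, F11, G9 — 3 in total.
Values that change: F11, G9, H6.
Key observation: a condition flipped, so demand moved to the other branch — H7 is never re-examined.

First evaluation (everything demanded from the output):
  C2 = MAX(-1, 9) = 9
  F1 = MAX(-8, 9) = 9
  G9 = IF(H6=0: H6=1 -> else branch B10) = -8
  E1 = IF(G9=0: G9=-8 -> else branch F1) = 9
  A1 = 9 * 9 = 81
  H7 = 81 + 9 = 90
  F11 = IF(H6=0: H6=1 -> else branch H7) = 90

Propagation after the edit:
  G9: runs — H6 1->0; result 9.
  E1: runs — G9 -8->9; result 9 (same value as before).
  A1: checked — values it read are unchanged (C2 unchanged, E1 unchanged); reused cached 81 without running.
  H7: marked dirty but never re-examined — demand shifted away from it.
  F11: runs — H6 1->0; result 81.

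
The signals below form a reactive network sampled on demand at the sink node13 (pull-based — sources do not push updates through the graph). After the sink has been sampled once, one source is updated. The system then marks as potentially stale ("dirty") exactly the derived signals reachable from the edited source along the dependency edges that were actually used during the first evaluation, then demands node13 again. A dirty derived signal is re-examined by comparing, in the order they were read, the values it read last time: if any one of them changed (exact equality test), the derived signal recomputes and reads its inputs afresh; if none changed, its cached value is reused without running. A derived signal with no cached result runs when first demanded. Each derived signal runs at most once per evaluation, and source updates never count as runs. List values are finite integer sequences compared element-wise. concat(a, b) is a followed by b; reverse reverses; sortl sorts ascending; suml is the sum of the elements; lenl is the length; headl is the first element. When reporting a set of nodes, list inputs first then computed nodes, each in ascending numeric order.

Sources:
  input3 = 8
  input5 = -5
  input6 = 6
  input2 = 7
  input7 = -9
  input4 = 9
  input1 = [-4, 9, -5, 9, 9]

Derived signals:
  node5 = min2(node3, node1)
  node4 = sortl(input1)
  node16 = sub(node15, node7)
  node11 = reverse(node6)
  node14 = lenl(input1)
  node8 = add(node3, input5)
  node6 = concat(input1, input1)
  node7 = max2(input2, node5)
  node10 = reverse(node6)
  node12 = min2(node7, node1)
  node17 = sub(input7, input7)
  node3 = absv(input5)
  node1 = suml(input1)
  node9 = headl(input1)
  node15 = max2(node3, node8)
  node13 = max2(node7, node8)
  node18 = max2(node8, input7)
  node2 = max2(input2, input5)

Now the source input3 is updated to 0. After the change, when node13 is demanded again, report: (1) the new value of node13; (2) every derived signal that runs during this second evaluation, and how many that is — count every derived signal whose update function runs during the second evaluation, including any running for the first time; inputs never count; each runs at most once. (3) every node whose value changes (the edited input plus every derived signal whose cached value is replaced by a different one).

node13 now evaluates to 7.
Run set: none (0 run).
Changed values: input3.
The important point: nothing the output needs ever reads input3, so the edit is invisible to it.

Initial pass — values computed on the first demand:
  node1 = suml([-4, 9, -5, 9, 9]) = 18
  node3 = absv(-5) = 5
  node5 = min2(5, 18) = 5
  node7 = max2(7, 5) = 7
  node8 = add(5, -5) = 0
  node13 = max2(7, 0) = 7

Second demand — change propagation:
  no demanded computation ever read input3, so the edit dirties nothing and nothing runs.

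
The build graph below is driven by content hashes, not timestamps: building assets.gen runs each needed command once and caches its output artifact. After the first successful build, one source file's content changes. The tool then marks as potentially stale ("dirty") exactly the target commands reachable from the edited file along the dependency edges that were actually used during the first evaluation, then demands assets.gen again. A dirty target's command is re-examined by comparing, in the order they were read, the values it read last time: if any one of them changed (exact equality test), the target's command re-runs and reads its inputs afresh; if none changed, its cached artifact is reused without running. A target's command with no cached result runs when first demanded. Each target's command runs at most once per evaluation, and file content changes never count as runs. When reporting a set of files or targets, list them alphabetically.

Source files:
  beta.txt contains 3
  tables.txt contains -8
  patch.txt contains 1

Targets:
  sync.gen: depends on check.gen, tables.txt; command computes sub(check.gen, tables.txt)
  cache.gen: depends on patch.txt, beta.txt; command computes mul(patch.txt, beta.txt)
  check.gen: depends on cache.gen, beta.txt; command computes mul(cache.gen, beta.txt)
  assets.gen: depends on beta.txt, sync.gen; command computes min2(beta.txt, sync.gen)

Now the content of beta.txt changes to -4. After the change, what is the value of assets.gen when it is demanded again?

assets.gen now evaluates to -4.

Initial pass — values computed on the first demand:
  cache.gen = mul(1, 3) = 3
  check.gen = mul(3, 3) = 9
  sync.gen = sub(9, -8) = 17
  assets.gen = min2(3, 17) = 3

Second demand — change propagation:
  cache.gen: re-runs because beta.txt 3->-4; new result -4.
  check.gen: re-runs because cache.gen 3->-4; beta.txt 3->-4; new result 16.
  sync.gen: re-runs because check.gen 9->16; new result 24.
  assets.gen: re-runs because beta.txt 3->-4; sync.gen 17->24; new result -4.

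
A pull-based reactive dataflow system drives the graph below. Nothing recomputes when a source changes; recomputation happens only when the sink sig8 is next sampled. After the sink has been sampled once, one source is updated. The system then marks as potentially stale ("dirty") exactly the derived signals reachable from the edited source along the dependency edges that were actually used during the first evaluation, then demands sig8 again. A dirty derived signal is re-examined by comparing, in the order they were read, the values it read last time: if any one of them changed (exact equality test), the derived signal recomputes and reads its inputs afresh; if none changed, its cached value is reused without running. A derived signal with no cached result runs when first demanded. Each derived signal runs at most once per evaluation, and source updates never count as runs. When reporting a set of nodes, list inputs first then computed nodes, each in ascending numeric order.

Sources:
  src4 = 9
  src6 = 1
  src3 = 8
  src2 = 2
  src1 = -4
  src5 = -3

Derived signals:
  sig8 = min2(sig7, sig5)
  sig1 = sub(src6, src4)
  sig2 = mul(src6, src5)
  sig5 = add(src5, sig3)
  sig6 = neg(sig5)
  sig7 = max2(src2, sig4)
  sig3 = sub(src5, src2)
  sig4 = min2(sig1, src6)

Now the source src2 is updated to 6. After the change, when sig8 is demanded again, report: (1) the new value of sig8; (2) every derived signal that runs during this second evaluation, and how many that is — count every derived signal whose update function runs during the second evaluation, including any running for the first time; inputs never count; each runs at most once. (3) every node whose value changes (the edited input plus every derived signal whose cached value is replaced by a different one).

New value of sig8: -12.
Derived signals that run: sig3, sig5, sig7, sig8 — 4 in total.
Values that change: src2, sig3, sig5, sig7, sig8.

First evaluation (everything demanded from the output):
  sig1 = sub(1, 9) = -8
  sig3 = sub(-3, 2) = -5
  sig4 = min2(-8, 1) = -8
  sig5 = add(-3, -5) = -8
  sig7 = max2(2, -8) = 2
  sig8 = min2(2, -8) = -8

Propagation after the edit:
  sig3: runs — src2 2->6; result -9.
  sig5: runs — sig3 -5->-9; result -12.
  sig7: runs — src2 2->6; result 6.
  sig8: runs — sig7 2->6; sig5 -8->-12; result -12.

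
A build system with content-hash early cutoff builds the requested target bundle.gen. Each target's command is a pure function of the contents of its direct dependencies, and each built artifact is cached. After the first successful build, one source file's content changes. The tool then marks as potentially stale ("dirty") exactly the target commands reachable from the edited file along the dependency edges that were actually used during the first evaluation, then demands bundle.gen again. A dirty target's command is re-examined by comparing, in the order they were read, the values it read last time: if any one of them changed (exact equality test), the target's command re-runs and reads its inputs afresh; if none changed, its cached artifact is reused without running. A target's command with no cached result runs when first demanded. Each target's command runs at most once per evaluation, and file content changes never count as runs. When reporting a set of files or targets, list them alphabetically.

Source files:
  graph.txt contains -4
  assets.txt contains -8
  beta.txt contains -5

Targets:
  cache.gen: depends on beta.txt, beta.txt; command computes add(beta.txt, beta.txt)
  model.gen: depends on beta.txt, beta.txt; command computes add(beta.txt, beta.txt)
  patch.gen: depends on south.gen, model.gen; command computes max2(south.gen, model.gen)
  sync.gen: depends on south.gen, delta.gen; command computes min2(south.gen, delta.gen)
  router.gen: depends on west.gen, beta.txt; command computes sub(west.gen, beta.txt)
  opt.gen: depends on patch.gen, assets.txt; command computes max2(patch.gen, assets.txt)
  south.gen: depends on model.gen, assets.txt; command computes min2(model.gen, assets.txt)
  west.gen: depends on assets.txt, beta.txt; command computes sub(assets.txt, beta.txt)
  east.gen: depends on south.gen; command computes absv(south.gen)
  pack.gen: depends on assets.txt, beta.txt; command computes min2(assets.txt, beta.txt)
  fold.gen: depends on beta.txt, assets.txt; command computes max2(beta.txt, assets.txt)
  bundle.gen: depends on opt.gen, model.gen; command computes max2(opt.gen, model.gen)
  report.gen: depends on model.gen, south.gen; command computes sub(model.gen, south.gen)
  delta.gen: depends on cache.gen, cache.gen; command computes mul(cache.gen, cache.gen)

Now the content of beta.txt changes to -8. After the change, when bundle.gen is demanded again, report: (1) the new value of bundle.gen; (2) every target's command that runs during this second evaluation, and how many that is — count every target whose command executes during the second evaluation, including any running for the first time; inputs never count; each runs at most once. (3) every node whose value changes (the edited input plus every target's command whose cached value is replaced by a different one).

First evaluation (everything demanded from the output):
  model.gen = add(-5, -5) = -10
  south.gen = min2(-10, -8) = -10
  patch.gen = max2(-10, -10) = -10
  opt.gen = max2(-10, -8) = -8
  bundle.gen = max2(-8, -10) = -8

Propagation after the edit:
  model.gen: runs — beta.txt -5->-8; beta.txt -5->-8; result -16.
  south.gen: runs — model.gen -10->-16; result -16.
  patch.gen: runs — south.gen -10->-16; model.gen -10->-16; result -16.
  opt.gen: runs — patch.gen -10->-16; result -8 (same value as before).
  bundle.gen: runs — model.gen -10->-16; result -8 (same value as before).

New value of bundle.gen: -8.
Target commands that run: bundle.gen, model.gen, opt.gen, patch.gen, south.gen — 5 in total.
Values that change: beta.txt, model.gen, patch.gen, south.gen.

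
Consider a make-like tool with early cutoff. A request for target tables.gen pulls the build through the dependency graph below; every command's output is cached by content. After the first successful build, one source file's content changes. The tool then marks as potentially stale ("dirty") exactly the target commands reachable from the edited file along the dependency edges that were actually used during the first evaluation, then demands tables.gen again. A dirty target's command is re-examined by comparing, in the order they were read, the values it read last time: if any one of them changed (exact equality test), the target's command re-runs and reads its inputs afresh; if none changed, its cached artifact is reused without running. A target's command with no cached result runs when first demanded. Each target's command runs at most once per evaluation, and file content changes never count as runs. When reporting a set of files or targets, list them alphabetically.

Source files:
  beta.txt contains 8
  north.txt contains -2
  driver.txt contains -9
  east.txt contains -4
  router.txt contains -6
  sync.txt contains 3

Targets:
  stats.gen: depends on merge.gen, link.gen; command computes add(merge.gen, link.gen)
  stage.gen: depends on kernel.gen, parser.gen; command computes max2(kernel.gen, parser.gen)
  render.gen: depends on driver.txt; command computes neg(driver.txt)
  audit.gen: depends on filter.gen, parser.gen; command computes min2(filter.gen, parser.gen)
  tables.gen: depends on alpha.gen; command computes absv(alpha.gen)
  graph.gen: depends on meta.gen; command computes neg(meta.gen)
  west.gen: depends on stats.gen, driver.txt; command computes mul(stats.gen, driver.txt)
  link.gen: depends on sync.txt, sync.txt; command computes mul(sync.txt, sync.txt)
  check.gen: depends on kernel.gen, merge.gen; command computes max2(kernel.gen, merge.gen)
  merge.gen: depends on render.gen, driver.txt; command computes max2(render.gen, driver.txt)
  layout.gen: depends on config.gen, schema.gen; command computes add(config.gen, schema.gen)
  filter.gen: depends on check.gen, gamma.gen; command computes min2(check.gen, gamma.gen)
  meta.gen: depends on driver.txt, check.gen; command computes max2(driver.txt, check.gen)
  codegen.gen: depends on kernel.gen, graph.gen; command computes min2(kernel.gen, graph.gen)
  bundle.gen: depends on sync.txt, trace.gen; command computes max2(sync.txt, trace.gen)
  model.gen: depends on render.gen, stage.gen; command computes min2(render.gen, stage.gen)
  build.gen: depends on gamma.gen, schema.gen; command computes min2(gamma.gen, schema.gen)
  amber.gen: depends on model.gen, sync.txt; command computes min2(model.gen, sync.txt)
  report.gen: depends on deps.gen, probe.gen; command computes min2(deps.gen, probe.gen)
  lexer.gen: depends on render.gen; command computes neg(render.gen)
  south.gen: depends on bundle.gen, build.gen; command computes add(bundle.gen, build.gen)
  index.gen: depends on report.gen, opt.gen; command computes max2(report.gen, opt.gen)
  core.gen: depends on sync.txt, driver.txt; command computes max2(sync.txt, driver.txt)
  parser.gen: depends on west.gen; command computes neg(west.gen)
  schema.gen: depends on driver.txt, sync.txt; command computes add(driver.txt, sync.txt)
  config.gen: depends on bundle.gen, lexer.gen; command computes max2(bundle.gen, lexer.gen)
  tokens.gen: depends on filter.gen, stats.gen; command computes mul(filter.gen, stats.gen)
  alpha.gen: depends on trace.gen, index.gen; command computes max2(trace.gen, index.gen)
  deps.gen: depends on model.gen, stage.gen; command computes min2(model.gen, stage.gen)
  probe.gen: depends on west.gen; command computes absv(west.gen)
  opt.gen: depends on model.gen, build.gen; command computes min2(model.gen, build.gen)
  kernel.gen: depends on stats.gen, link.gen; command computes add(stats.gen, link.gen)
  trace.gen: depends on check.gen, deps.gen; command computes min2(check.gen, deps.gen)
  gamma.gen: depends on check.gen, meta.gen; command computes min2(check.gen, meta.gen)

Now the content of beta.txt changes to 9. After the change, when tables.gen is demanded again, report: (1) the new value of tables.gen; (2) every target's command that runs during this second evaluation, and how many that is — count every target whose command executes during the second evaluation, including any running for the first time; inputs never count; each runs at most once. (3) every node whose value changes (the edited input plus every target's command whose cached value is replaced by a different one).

First demand of the output computes:
  link.gen = mul(3, 3) = 9
  render.gen = neg(-9) = 9
  merge.gen = max2(9, -9) = 9
  schema.gen = add(-9, 3) = -6
  stats.gen = add(9, 9) = 18
  kernel.gen = add(18, 9) = 27
  check.gen = max2(27, 9) = 27
  meta.gen = max2(-9, 27) = 27
  gamma.gen = min2(27, 27) = 27
  build.gen = min2(27, -6) = -6
  west.gen = mul(18, -9) = -162
  parser.gen = neg(-162) = 162
  probe.gen = absv(-162) = 162
  stage.gen = max2(27, 162) = 162
  model.gen = min2(9, 162) = 9
  deps.gen = min2(9, 162) = 9
  opt.gen = min2(9, -6) = -6
  report.gen = min2(9, 162) = 9
  index.gen = max2(9, -6) = 9
  trace.gen = min2(27, 9) = 9
  alpha.gen = max2(9, 9) = 9
  tables.gen = absv(9) = 9

After the edit, cleaning proceeds:
  no node depends on beta.txt at all; the second demand re-runs nothing.

Note the shortcut — nothing in the graph depends on beta.txt at all, so no recomputation happens.

Demanding tables.gen again yields 9.
0 target commands run: none.
The nodes whose values change: beta.txt.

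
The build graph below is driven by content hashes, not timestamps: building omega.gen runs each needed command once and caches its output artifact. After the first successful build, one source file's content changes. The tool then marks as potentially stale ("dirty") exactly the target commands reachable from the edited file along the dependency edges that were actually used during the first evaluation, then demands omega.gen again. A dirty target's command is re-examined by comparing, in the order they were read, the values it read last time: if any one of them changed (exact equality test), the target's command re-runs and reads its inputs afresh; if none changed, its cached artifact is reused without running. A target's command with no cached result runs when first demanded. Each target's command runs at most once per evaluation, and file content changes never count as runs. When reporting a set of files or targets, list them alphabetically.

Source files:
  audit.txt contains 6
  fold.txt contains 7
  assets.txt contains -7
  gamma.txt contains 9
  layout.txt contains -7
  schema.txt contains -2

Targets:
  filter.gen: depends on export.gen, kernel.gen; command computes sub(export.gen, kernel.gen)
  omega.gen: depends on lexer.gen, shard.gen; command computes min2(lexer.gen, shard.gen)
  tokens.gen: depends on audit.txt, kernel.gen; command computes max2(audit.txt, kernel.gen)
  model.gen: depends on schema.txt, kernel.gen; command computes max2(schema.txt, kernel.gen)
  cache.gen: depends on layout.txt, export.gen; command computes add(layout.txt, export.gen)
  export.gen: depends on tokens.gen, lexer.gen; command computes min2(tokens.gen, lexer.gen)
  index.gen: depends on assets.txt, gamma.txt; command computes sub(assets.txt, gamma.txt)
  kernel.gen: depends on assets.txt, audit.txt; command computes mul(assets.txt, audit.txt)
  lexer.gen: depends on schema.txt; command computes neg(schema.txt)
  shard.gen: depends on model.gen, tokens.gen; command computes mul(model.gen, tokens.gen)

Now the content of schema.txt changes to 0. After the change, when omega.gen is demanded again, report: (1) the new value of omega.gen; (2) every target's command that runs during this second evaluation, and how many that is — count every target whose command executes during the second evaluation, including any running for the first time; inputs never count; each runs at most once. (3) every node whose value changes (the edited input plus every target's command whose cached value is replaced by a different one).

omega.gen now evaluates to 0.
Run set: lexer.gen, model.gen, omega.gen, shard.gen (4 run).
Changed values: lexer.gen, model.gen, omega.gen, schema.txt, shard.gen.

Initial pass — values computed on the first demand:
  kernel.gen = mul(-7, 6) = -42
  lexer.gen = neg(-2) = 2
  model.gen = max2(-2, -42) = -2
  tokens.gen = max2(6, -42) = 6
  shard.gen = mul(-2, 6) = -12
  omega.gen = min2(2, -12) = -12

Second demand — change propagation:
  lexer.gen: re-runs because schema.txt -2->0; new result 0.
  model.gen: re-runs because schema.txt -2->0; new result 0.
  shard.gen: re-runs because model.gen -2->0; new result 0.
  omega.gen: re-runs because lexer.gen 2->0; shard.gen -12->0; new result 0.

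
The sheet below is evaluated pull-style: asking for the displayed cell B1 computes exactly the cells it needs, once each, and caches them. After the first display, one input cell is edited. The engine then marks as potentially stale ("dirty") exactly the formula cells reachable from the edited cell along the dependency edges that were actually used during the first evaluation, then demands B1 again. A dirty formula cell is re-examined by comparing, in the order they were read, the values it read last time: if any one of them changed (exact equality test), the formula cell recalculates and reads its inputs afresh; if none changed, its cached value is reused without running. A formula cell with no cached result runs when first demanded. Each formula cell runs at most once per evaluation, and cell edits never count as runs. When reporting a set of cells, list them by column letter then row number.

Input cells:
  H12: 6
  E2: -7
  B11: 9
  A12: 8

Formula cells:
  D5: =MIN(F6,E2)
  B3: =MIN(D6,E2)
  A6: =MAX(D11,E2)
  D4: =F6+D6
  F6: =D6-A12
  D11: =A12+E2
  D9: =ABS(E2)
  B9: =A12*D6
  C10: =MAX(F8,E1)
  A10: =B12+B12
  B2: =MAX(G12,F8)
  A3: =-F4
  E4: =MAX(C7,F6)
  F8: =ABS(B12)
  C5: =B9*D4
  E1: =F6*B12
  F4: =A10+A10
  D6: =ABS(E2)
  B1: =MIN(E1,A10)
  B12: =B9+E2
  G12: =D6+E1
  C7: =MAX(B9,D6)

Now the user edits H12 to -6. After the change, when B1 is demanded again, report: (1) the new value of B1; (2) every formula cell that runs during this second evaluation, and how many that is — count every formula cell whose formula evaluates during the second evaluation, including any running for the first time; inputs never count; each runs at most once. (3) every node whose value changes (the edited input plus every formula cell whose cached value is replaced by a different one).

First demand of the output computes:
  D6 = ABS(-7) = 7
  B9 = 8 * 7 = 56
  B12 = 56 + -7 = 49
  A10 = 49 + 49 = 98
  F6 = 7 - 8 = -1
  E1 = -1 * 49 = -49
  B1 = MIN(-49, 98) = -49

After the edit, cleaning proceeds:
  no node depends on H12 at all; the second demand re-runs nothing.

Note the shortcut — nothing in the graph depends on H12 at all, so no recomputation happens.

Demanding B1 again yields -49.
0 formula cells run: none.
The nodes whose values change: H12.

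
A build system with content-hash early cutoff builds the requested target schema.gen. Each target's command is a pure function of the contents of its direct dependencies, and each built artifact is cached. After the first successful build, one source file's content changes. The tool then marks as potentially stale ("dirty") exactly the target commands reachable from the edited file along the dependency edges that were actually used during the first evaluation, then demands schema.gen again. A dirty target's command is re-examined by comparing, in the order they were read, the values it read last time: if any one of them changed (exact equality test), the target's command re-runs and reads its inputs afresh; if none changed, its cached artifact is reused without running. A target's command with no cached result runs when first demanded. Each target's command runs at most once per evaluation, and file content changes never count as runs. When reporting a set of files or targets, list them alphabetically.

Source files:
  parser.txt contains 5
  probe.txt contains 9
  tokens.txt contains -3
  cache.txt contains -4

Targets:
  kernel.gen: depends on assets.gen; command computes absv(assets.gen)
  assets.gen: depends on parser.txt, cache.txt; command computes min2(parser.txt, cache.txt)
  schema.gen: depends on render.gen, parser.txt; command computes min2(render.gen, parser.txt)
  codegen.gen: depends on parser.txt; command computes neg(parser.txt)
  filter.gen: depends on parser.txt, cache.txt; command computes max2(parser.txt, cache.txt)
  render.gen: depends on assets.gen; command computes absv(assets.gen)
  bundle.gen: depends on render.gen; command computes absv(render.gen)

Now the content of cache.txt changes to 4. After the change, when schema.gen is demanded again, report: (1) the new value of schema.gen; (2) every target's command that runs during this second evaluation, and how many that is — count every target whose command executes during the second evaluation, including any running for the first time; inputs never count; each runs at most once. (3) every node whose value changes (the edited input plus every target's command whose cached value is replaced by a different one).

New value of schema.gen: 4.
Target commands that run: assets.gen, render.gen — 2 in total.
Values that change: assets.gen, cache.txt.
Key observation: the change is absorbed at render.gen — it re-runs but produces the same value, and the output's value is unchanged.

First evaluation (everything demanded from the output):
  assets.gen = min2(5, -4) = -4
  render.gen = absv(-4) = 4
  schema.gen = min2(4, 5) = 4

Propagation after the edit:
  assets.gen: runs — cache.txt -4->4; result 4.
  render.gen: runs — assets.gen -4->4; result 4 (same value as before).
  schema.gen: checked — values it read are unchanged (render.gen unchanged, parser.txt unchanged); reused cached 4 without running.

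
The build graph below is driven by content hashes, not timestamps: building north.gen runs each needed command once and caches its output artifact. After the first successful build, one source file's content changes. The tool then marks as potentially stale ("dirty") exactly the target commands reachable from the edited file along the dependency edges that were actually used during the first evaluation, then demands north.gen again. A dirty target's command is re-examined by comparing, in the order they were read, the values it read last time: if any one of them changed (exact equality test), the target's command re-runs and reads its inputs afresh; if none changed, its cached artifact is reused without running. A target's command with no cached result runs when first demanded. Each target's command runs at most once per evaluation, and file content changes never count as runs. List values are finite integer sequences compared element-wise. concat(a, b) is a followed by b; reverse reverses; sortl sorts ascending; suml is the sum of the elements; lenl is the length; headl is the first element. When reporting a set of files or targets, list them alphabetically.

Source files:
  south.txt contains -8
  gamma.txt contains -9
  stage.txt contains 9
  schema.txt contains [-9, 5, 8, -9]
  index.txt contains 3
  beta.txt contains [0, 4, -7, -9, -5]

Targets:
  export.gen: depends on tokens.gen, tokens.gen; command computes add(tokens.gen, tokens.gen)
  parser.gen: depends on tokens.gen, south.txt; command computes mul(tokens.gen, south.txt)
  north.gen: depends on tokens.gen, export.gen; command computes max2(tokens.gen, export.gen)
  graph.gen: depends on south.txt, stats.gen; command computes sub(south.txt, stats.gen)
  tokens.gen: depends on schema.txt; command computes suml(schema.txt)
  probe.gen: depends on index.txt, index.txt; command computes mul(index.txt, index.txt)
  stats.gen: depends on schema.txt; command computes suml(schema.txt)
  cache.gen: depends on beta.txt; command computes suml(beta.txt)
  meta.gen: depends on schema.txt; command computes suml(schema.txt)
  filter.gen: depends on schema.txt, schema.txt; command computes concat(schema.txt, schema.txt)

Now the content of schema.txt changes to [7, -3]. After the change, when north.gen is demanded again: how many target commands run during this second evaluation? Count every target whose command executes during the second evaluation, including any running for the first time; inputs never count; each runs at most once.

Run set: export.gen, north.gen, tokens.gen (3 run).

Initial pass — values computed on the first demand:
  tokens.gen = suml([-9, 5, 8, -9]) = -5
  export.gen = add(-5, -5) = -10
  north.gen = max2(-5, -10) = -5

Second demand — change propagation:
  tokens.gen: re-runs because schema.txt [-9, 5, 8, -9]->[7, -3]; new result 4.
  export.gen: re-runs because tokens.gen -5->4; tokens.gen -5->4; new result 8.
  north.gen: re-runs because tokens.gen -5->4; export.gen -10->8; new result 8.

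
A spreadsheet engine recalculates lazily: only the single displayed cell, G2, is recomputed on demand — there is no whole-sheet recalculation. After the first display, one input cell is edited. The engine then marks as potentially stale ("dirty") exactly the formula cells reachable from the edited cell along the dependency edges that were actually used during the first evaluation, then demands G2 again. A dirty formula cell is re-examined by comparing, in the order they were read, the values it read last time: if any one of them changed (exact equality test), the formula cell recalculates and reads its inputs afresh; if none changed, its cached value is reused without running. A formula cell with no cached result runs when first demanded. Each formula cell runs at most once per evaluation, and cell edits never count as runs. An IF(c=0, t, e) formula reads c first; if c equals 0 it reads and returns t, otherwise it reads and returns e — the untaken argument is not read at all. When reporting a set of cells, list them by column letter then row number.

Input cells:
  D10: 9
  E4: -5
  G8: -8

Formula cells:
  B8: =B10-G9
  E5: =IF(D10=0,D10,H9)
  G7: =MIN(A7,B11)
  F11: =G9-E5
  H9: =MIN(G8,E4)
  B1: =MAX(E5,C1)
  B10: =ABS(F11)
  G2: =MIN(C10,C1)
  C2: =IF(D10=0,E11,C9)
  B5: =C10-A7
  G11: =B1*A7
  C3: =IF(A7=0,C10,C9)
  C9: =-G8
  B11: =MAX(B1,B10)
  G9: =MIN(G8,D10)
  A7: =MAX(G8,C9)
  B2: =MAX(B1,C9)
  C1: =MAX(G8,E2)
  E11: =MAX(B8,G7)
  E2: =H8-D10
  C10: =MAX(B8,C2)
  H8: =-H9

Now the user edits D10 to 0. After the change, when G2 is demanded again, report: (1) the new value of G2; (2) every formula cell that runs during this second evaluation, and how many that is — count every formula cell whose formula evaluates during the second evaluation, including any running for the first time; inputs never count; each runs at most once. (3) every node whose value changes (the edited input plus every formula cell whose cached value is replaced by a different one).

First evaluation (everything demanded from the output):
  C9 = -(-8) = 8
  C2 = IF(D10=0: D10=9 -> else branch C9) = 8
  G9 = MIN(-8, 9) = -8
  H9 = MIN(-8, -5) = -8
  E5 = IF(D10=0: D10=9 -> else branch H9) = -8
  F11 = -8 - -8 = 0
  B10 = ABS(0) = 0
  B8 = 0 - -8 = 8
  C10 = MAX(8, 8) = 8
  H8 = -(-8) = 8
  E2 = 8 - 9 = -1
  C1 = MAX(-8, -1) = -1
  G2 = MIN(8, -1) = -1

Propagation after the edit:
  A7: demanded for the first time — runs, produces 8.
  E2: runs — D10 9->0; result 8.
  C1: runs — E2 -1->8; result 8.
  E5: runs — D10 9->0; result 0.
  B1: demanded for the first time — runs, produces 8.
  G9: runs — D10 9->0; result -8 (same value as before).
  F11: runs — E5 -8->0; result -8.
  B10: runs — F11 0->-8; result 8.
  B8: runs — B10 0->8; result 16.
  B11: demanded for the first time — runs, produces 8.
  G7: demanded for the first time — runs, produces 8.
  E11: demanded for the first time — runs, produces 16.
  C2: runs — D10 9->0; result 16.
  C10: runs — B8 8->16; C2 8->16; result 16.
  G2: runs — C10 8->16; C1 -1->8; result 8.

Key observation: a condition flipped, so demand reaches new nodes — A7, B1, B11, E11, G7 run for the first time.

New value of G2: 8.
Formula cells that run: A7, B1, B8, B10, B11, C1, C2, C10, E2, E5, E11, F11, G2, G7, G9 — 15 in total.
Values that change: B8, B10, C1, C2, C10, D10, E2, E5, F11, G2.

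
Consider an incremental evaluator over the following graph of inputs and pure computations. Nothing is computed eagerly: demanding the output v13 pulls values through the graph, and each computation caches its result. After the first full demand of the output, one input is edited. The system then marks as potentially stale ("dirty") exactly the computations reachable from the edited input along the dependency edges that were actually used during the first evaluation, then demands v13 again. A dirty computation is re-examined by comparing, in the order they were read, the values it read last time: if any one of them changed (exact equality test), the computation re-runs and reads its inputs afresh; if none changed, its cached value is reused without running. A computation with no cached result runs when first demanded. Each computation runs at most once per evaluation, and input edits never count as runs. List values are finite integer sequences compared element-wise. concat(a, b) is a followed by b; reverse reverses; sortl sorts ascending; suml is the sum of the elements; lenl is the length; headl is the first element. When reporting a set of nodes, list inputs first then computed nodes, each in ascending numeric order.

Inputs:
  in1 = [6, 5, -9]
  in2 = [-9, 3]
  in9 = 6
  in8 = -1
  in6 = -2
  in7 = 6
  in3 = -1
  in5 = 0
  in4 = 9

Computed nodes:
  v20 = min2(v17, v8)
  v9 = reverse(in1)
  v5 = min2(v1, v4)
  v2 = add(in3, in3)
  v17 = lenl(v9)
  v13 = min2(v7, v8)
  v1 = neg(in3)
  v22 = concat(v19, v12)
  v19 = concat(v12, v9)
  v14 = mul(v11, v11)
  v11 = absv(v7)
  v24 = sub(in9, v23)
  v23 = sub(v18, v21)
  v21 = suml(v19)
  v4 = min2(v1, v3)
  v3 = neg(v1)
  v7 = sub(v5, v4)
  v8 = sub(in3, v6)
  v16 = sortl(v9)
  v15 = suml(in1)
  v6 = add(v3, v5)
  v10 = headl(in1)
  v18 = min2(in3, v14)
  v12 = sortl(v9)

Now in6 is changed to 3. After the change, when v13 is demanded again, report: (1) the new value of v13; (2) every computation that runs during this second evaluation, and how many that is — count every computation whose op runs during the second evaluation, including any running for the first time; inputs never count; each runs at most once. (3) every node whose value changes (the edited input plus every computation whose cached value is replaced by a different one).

v13 now evaluates to 0.
Run set: none (0 run).
Changed values: in6.
The important point: nothing the output needs ever reads in6, so the edit is invisible to it.

Initial pass — values computed on the first demand:
  v1 = neg(-1) = 1
  v3 = neg(1) = -1
  v4 = min2(1, -1) = -1
  v5 = min2(1, -1) = -1
  v6 = add(-1, -1) = -2
  v7 = sub(-1, -1) = 0
  v8 = sub(-1, -2) = 1
  v13 = min2(0, 1) = 0

Second demand — change propagation:
  no demanded computation ever read in6, so the edit dirties nothing and nothing runs.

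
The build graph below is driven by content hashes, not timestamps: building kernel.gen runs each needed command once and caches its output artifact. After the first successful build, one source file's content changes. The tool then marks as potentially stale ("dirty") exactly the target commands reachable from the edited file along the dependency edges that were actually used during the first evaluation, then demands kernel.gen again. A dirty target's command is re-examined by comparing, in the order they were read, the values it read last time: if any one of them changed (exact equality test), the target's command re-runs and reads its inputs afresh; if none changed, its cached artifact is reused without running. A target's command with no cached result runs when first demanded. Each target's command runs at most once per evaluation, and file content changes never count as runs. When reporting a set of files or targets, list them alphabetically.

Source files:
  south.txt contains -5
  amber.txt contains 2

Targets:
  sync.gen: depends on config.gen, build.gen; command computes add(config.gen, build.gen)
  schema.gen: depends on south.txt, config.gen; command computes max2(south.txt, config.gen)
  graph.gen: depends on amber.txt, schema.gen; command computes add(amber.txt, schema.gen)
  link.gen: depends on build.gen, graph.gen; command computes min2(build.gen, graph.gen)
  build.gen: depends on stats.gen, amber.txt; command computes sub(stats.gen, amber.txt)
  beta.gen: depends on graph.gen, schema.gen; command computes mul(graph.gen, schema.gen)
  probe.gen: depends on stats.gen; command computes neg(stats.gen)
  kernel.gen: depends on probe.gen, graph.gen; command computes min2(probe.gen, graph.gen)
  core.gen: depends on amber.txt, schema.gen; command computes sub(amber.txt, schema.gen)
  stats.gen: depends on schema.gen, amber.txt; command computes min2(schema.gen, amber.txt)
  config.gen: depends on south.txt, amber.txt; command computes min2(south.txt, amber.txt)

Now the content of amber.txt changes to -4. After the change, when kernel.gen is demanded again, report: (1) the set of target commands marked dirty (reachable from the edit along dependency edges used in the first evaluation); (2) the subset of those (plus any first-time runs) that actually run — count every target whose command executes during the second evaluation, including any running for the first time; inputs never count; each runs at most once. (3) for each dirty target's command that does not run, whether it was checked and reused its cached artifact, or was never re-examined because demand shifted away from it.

Initial pass — values computed on the first demand:
  config.gen = min2(-5, 2) = -5
  schema.gen = max2(-5, -5) = -5
  graph.gen = add(2, -5) = -3
  stats.gen = min2(-5, 2) = -5
  probe.gen = neg(-5) = 5
  kernel.gen = min2(5, -3) = -3

Second demand — change propagation:
  config.gen: re-runs because amber.txt 2->-4; new result -5 (unchanged).
  schema.gen: re-examined; everything it read last time is the same (south.txt unchanged, config.gen unchanged) — cache -5 kept, no run.
  graph.gen: re-runs because amber.txt 2->-4; new result -9.
  stats.gen: re-runs because amber.txt 2->-4; new result -5 (unchanged).
  probe.gen: re-examined; everything it read last time is the same (stats.gen unchanged) — cache 5 kept, no run.
  kernel.gen: re-runs because graph.gen -3->-9; new result -9.

The important point: at schema.gen every value read last time is unchanged, so the dirty flag clears without a run.

Dirty set: config.gen, graph.gen, kernel.gen, probe.gen, schema.gen, stats.gen.
Run set: config.gen, graph.gen, kernel.gen, stats.gen (4 run).
Re-examined without running (cache reused): probe.gen, schema.gen.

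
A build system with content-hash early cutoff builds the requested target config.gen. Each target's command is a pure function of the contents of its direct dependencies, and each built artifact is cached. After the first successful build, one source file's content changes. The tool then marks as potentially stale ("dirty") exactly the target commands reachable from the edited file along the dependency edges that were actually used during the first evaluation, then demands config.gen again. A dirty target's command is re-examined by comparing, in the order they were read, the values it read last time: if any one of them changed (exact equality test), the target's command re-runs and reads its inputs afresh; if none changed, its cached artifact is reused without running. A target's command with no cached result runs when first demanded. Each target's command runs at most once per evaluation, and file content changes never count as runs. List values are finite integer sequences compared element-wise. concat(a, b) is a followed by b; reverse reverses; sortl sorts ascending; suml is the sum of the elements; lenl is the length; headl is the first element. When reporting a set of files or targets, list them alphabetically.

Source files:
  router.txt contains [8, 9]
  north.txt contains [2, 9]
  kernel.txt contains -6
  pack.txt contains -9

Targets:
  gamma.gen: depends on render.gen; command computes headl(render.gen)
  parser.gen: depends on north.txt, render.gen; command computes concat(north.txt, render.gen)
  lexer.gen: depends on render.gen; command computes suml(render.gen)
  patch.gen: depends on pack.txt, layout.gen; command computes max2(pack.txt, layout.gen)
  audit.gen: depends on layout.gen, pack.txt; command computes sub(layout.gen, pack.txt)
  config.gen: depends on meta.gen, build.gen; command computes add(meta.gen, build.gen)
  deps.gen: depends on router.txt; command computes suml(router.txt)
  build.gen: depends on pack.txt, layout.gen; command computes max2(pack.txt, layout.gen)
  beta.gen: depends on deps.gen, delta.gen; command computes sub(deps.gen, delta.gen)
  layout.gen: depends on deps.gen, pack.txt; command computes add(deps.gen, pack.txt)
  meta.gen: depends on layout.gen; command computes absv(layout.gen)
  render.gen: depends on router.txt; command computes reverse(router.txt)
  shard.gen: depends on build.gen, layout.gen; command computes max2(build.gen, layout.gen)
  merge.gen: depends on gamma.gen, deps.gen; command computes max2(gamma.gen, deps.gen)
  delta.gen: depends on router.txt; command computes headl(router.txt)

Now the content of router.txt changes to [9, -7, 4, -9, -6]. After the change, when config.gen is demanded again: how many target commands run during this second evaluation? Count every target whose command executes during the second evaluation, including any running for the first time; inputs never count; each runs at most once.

Target commands that run: build.gen, config.gen, deps.gen, layout.gen, meta.gen — 5 in total.

First evaluation (everything demanded from the output):
  deps.gen = suml([8, 9]) = 17
  layout.gen = add(17, -9) = 8
  build.gen = max2(-9, 8) = 8
  meta.gen = absv(8) = 8
  config.gen = add(8, 8) = 16

Propagation after the edit:
  deps.gen: runs — router.txt [8, 9]->[9, -7, 4, -9, -6]; result -9.
  layout.gen: runs — deps.gen 17->-9; result -18.
  build.gen: runs — layout.gen 8->-18; result -9.
  meta.gen: runs — layout.gen 8->-18; result 18.
  config.gen: runs — meta.gen 8->18; build.gen 8->-9; result 9.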